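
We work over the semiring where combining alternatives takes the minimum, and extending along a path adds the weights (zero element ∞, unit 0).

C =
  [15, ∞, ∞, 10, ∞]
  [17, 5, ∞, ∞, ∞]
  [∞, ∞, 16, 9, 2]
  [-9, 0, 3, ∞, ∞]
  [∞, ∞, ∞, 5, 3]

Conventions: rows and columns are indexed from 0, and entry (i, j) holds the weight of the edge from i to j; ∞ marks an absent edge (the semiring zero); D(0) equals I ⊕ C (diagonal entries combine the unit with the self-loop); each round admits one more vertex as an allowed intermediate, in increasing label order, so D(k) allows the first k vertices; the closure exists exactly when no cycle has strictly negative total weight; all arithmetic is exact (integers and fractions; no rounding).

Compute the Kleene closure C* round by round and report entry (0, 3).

D(0):
  [0, ∞, ∞, 10, ∞]
  [17, 0, ∞, ∞, ∞]
  [∞, ∞, 0, 9, 2]
  [-9, 0, 3, 0, ∞]
  [∞, ∞, ∞, 5, 0]
D(1):
  [0, ∞, ∞, 10, ∞]
  [17, 0, ∞, 27, ∞]
  [∞, ∞, 0, 9, 2]
  [-9, 0, 3, 0, ∞]
  [∞, ∞, ∞, 5, 0]
D(2):
  [0, ∞, ∞, 10, ∞]
  [17, 0, ∞, 27, ∞]
  [∞, ∞, 0, 9, 2]
  [-9, 0, 3, 0, ∞]
  [∞, ∞, ∞, 5, 0]
D(3):
  [0, ∞, ∞, 10, ∞]
  [17, 0, ∞, 27, ∞]
  [∞, ∞, 0, 9, 2]
  [-9, 0, 3, 0, 5]
  [∞, ∞, ∞, 5, 0]
D(4):
  [0, 10, 13, 10, 15]
  [17, 0, 30, 27, 32]
  [0, 9, 0, 9, 2]
  [-9, 0, 3, 0, 5]
  [-4, 5, 8, 5, 0]
D(5):
  [0, 10, 13, 10, 15]
  [17, 0, 30, 27, 32]
  [-2, 7, 0, 7, 2]
  [-9, 0, 3, 0, 5]
  [-4, 5, 8, 5, 0]
Answer: C*[0][3] = 10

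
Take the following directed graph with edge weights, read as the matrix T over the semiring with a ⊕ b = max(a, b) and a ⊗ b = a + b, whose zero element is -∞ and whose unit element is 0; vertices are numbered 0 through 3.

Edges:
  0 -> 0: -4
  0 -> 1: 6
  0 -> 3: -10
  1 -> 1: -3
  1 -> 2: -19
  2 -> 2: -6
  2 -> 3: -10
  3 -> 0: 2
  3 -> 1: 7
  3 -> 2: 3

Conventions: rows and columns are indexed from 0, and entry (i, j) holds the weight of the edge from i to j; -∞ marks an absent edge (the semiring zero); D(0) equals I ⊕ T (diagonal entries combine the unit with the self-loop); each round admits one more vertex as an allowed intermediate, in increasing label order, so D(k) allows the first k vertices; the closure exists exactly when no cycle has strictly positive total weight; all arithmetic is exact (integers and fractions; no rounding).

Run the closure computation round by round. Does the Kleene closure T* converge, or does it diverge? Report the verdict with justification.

D(0):
  [0, 6, -∞, -10]
  [-∞, 0, -19, -∞]
  [-∞, -∞, 0, -10]
  [2, 7, 3, 0]
D(1):
  [0, 6, -∞, -10]
  [-∞, 0, -19, -∞]
  [-∞, -∞, 0, -10]
  [2, 8, 3, 0]
D(2):
  [0, 6, -13, -10]
  [-∞, 0, -19, -∞]
  [-∞, -∞, 0, -10]
  [2, 8, 3, 0]
D(3):
  [0, 6, -13, -10]
  [-∞, 0, -19, -29]
  [-∞, -∞, 0, -10]
  [2, 8, 3, 0]
D(4):
  [0, 6, -7, -10]
  [-27, 0, -19, -29]
  [-8, -2, 0, -10]
  [2, 8, 3, 0]
Key observation: every diagonal entry stays at the unit through all rounds, so no improving cycle exists.
Answer: CONVERGES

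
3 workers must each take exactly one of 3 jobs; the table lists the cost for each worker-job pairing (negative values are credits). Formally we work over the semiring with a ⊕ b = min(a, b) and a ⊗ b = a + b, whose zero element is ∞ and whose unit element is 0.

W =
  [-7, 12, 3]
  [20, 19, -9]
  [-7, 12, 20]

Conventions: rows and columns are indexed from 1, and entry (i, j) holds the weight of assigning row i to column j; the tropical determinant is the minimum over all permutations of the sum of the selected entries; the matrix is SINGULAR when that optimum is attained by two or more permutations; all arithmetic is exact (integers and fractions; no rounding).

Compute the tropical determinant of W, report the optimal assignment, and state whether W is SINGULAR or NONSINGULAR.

σ = (1, 2, 3): (-7) + 19 + 20 = 32
σ = (1, 3, 2): (-7) + (-9) + 12 = -4
σ = (2, 1, 3): 12 + 20 + 20 = 52
σ = (2, 3, 1): 12 + (-9) + (-7) = -4
σ = (3, 1, 2): 3 + 20 + 12 = 35
σ = (3, 2, 1): 3 + 19 + (-7) = 15
Optimal value attained by: σ = (1, 3, 2).
Answer: det⊕(W) = -4; verdict: SINGULAR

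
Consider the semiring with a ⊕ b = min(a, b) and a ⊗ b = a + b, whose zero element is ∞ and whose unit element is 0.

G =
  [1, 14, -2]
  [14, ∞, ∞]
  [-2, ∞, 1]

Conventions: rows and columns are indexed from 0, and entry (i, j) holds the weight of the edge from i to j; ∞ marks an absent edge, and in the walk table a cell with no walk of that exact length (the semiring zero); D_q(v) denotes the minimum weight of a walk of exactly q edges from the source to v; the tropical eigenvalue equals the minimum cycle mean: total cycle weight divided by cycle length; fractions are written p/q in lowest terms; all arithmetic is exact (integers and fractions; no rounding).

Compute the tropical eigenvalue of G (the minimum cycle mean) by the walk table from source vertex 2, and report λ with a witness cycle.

q=0: [∞, ∞, 0]
q=1: [-2, ∞, 1]
q=2: [-1, 12, -4]
q=3: [-6, 13, -3]
Optimal cycle mean attained by: cycle 0->2->0, total (-2) + (-2), length 2.
Answer: λ = -2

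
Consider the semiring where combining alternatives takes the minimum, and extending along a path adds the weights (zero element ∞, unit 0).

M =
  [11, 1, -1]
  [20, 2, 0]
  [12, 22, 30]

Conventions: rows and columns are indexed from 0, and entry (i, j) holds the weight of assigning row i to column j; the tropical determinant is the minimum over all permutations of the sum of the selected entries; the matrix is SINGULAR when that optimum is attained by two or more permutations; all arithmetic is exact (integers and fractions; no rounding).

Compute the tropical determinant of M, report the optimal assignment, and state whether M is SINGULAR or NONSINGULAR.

σ = (0, 1, 2): 11 + 2 + 30 = 43
σ = (0, 2, 1): 11 + 0 + 22 = 33
σ = (1, 0, 2): 1 + 20 + 30 = 51
σ = (1, 2, 0): 1 + 0 + 12 = 13
σ = (2, 0, 1): (-1) + 20 + 22 = 41
σ = (2, 1, 0): (-1) + 2 + 12 = 13
Optimal value attained by: σ = (1, 2, 0).
Answer: det⊕(M) = 13; verdict: SINGULAR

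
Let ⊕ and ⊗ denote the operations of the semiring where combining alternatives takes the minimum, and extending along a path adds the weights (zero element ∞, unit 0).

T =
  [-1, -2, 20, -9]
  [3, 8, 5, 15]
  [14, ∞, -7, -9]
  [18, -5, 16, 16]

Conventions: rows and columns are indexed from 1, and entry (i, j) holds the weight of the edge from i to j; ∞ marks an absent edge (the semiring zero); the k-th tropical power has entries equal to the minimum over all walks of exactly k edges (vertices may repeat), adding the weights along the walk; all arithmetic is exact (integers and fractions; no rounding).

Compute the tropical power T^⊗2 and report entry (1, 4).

T^⊗2:
  [-2, -14, 3, -10]
  [2, 1, -2, -6]
  [7, -14, -14, -16]
  [-2, 3, 0, 7]
Key observation: the optimum is the walk 1->1->4, with weight (-1) + (-9) = -10.
Optimal value attained by: walk 1->1->4.
Answer: (T^⊗2)[1][4] = -10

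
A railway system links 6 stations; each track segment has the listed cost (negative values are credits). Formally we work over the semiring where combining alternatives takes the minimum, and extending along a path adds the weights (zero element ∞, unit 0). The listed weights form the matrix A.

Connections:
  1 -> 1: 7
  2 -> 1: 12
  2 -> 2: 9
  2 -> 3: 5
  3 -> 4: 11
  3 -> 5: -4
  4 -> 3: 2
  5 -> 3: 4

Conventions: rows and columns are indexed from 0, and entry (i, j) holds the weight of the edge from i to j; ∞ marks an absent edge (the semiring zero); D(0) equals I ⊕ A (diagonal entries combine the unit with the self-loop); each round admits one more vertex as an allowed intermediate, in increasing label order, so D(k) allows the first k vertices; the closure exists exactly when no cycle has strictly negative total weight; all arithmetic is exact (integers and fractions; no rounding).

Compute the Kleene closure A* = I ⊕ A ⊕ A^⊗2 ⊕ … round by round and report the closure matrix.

D(0):
  [0, ∞, ∞, ∞, ∞, ∞]
  [∞, 0, ∞, ∞, ∞, ∞]
  [∞, 12, 0, 5, ∞, ∞]
  [∞, ∞, ∞, 0, 11, -4]
  [∞, ∞, ∞, 2, 0, ∞]
  [∞, ∞, ∞, 4, ∞, 0]
D(1):
  [0, ∞, ∞, ∞, ∞, ∞]
  [∞, 0, ∞, ∞, ∞, ∞]
  [∞, 12, 0, 5, ∞, ∞]
  [∞, ∞, ∞, 0, 11, -4]
  [∞, ∞, ∞, 2, 0, ∞]
  [∞, ∞, ∞, 4, ∞, 0]
D(2):
  [0, ∞, ∞, ∞, ∞, ∞]
  [∞, 0, ∞, ∞, ∞, ∞]
  [∞, 12, 0, 5, ∞, ∞]
  [∞, ∞, ∞, 0, 11, -4]
  [∞, ∞, ∞, 2, 0, ∞]
  [∞, ∞, ∞, 4, ∞, 0]
D(3):
  [0, ∞, ∞, ∞, ∞, ∞]
  [∞, 0, ∞, ∞, ∞, ∞]
  [∞, 12, 0, 5, ∞, ∞]
  [∞, ∞, ∞, 0, 11, -4]
  [∞, ∞, ∞, 2, 0, ∞]
  [∞, ∞, ∞, 4, ∞, 0]
D(4):
  [0, ∞, ∞, ∞, ∞, ∞]
  [∞, 0, ∞, ∞, ∞, ∞]
  [∞, 12, 0, 5, 16, 1]
  [∞, ∞, ∞, 0, 11, -4]
  [∞, ∞, ∞, 2, 0, -2]
  [∞, ∞, ∞, 4, 15, 0]
D(5):
  [0, ∞, ∞, ∞, ∞, ∞]
  [∞, 0, ∞, ∞, ∞, ∞]
  [∞, 12, 0, 5, 16, 1]
  [∞, ∞, ∞, 0, 11, -4]
  [∞, ∞, ∞, 2, 0, -2]
  [∞, ∞, ∞, 4, 15, 0]
D(6):
  [0, ∞, ∞, ∞, ∞, ∞]
  [∞, 0, ∞, ∞, ∞, ∞]
  [∞, 12, 0, 5, 16, 1]
  [∞, ∞, ∞, 0, 11, -4]
  [∞, ∞, ∞, 2, 0, -2]
  [∞, ∞, ∞, 4, 15, 0]
Answer: A* = [[0, ∞, ∞, ∞, ∞, ∞], [∞, 0, ∞, ∞, ∞, ∞], [∞, 12, 0, 5, 16, 1], [∞, ∞, ∞, 0, 11, -4], [∞, ∞, ∞, 2, 0, -2], [∞, ∞, ∞, 4, 15, 0]]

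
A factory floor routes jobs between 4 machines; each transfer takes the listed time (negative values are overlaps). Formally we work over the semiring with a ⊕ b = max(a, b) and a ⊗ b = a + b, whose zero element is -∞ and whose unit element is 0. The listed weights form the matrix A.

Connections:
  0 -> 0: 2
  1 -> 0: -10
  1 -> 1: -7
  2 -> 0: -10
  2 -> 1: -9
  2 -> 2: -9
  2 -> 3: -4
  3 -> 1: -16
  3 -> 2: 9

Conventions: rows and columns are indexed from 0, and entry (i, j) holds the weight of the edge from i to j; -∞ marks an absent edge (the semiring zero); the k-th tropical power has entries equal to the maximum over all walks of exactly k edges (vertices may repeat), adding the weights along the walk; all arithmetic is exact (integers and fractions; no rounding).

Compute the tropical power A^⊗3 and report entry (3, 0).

A^⊗2:
  [4, -∞, -∞, -∞]
  [-8, -14, -∞, -∞]
  [-8, -16, 5, -13]
  [-1, 0, 0, 5]
A^⊗3:
  [6, -∞, -∞, -∞]
  [-6, -21, -∞, -∞]
  [-5, -4, -4, 1]
  [1, -7, 14, -4]
Key observation: the optimum is the walk 3->2->0->0, with weight 9 + (-10) + 2 = 1.
Optimal value attained by: walk 3->2->0->0.
Answer: (A^⊗3)[3][0] = 1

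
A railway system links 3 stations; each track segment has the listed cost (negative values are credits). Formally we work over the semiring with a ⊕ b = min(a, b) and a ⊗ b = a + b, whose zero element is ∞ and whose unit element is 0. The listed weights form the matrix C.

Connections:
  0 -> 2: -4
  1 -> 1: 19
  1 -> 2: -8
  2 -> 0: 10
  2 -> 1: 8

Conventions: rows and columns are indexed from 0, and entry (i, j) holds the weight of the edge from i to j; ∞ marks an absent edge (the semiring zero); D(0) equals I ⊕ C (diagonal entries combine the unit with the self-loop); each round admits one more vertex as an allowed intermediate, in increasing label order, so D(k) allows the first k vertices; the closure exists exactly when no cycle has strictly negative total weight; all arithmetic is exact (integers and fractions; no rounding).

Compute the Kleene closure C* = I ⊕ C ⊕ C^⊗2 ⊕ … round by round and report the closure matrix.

D(0):
  [0, ∞, -4]
  [∞, 0, -8]
  [10, 8, 0]
D(1):
  [0, ∞, -4]
  [∞, 0, -8]
  [10, 8, 0]
D(2):
  [0, ∞, -4]
  [∞, 0, -8]
  [10, 8, 0]
D(3):
  [0, 4, -4]
  [2, 0, -8]
  [10, 8, 0]
Answer: C* = [[0, 4, -4], [2, 0, -8], [10, 8, 0]]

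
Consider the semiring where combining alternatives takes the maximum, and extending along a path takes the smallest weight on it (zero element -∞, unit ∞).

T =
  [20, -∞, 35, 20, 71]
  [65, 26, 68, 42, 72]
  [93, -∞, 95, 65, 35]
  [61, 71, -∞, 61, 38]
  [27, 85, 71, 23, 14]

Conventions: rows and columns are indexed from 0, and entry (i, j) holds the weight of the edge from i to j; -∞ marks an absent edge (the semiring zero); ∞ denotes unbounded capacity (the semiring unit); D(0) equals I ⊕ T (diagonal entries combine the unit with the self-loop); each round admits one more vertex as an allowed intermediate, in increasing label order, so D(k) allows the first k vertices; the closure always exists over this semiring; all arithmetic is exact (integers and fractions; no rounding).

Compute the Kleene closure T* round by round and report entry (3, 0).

D(0):
  [∞, -∞, 35, 20, 71]
  [65, ∞, 68, 42, 72]
  [93, -∞, ∞, 65, 35]
  [61, 71, -∞, ∞, 38]
  [27, 85, 71, 23, ∞]
D(1):
  [∞, -∞, 35, 20, 71]
  [65, ∞, 68, 42, 72]
  [93, -∞, ∞, 65, 71]
  [61, 71, 35, ∞, 61]
  [27, 85, 71, 23, ∞]
D(2):
  [∞, -∞, 35, 20, 71]
  [65, ∞, 68, 42, 72]
  [93, -∞, ∞, 65, 71]
  [65, 71, 68, ∞, 71]
  [65, 85, 71, 42, ∞]
D(3):
  [∞, -∞, 35, 35, 71]
  [68, ∞, 68, 65, 72]
  [93, -∞, ∞, 65, 71]
  [68, 71, 68, ∞, 71]
  [71, 85, 71, 65, ∞]
D(4):
  [∞, 35, 35, 35, 71]
  [68, ∞, 68, 65, 72]
  [93, 65, ∞, 65, 71]
  [68, 71, 68, ∞, 71]
  [71, 85, 71, 65, ∞]
D(5):
  [∞, 71, 71, 65, 71]
  [71, ∞, 71, 65, 72]
  [93, 71, ∞, 65, 71]
  [71, 71, 71, ∞, 71]
  [71, 85, 71, 65, ∞]
Answer: T*[3][0] = 71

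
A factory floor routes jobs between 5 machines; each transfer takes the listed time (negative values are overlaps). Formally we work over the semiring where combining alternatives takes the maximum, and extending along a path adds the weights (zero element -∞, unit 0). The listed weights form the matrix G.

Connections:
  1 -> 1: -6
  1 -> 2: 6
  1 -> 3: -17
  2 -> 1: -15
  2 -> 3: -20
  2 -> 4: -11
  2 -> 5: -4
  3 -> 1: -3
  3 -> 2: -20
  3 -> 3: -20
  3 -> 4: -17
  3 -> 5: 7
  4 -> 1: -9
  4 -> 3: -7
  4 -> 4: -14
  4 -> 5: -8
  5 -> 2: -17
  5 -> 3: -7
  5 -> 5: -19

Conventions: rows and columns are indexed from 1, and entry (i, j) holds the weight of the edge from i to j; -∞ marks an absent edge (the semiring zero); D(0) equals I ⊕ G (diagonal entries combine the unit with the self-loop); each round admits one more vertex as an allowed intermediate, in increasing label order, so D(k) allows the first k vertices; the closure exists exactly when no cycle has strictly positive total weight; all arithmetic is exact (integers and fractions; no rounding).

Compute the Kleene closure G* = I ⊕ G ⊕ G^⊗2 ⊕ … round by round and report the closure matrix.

D(0):
  [0, 6, -17, -∞, -∞]
  [-15, 0, -20, -11, -4]
  [-3, -20, 0, -17, 7]
  [-9, -∞, -7, 0, -8]
  [-∞, -17, -7, -∞, 0]
D(1):
  [0, 6, -17, -∞, -∞]
  [-15, 0, -20, -11, -4]
  [-3, 3, 0, -17, 7]
  [-9, -3, -7, 0, -8]
  [-∞, -17, -7, -∞, 0]
D(2):
  [0, 6, -14, -5, 2]
  [-15, 0, -20, -11, -4]
  [-3, 3, 0, -8, 7]
  [-9, -3, -7, 0, -7]
  [-32, -17, -7, -28, 0]
D(3):
  [0, 6, -14, -5, 2]
  [-15, 0, -20, -11, -4]
  [-3, 3, 0, -8, 7]
  [-9, -3, -7, 0, 0]
  [-10, -4, -7, -15, 0]
D(4):
  [0, 6, -12, -5, 2]
  [-15, 0, -18, -11, -4]
  [-3, 3, 0, -8, 7]
  [-9, -3, -7, 0, 0]
  [-10, -4, -7, -15, 0]
D(5):
  [0, 6, -5, -5, 2]
  [-14, 0, -11, -11, -4]
  [-3, 3, 0, -8, 7]
  [-9, -3, -7, 0, 0]
  [-10, -4, -7, -15, 0]
Answer: G* = [[0, 6, -5, -5, 2], [-14, 0, -11, -11, -4], [-3, 3, 0, -8, 7], [-9, -3, -7, 0, 0], [-10, -4, -7, -15, 0]]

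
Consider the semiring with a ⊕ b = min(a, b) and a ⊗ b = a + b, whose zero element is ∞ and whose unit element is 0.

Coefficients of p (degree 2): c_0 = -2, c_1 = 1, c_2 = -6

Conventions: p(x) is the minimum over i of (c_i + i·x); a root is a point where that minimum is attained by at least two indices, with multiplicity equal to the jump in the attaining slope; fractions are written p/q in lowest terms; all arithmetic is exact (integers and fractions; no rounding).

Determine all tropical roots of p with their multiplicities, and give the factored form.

hull edge (i=0, c=-2) to (i=2, c=-6): slope -2, span 2
Factored form: p(x) = -6 ⊗ (x ⊕ 2) ⊗ (x ⊕ 2)
Answer: roots = 2 (mult 2)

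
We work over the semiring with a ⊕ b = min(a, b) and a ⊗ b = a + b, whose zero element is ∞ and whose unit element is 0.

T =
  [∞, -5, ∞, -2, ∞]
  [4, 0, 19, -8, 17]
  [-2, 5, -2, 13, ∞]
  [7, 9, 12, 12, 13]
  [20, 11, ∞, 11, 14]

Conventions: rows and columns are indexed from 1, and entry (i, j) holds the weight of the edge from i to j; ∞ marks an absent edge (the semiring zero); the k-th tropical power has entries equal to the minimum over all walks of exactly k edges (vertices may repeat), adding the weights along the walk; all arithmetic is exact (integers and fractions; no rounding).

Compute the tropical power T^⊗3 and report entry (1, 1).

T^⊗2:
  [-1, -5, 10, -13, 11]
  [-1, -1, 4, -8, 5]
  [-4, -7, -4, -4, 22]
  [10, 2, 10, 1, 25]
  [15, 11, 23, 3, 24]
T^⊗3:
  [-6, -6, -1, -13, 0]
  [-1, -6, 2, -9, 5]
  [-6, -9, -6, -15, 9]
  [6, 2, 8, -6, 14]
  [10, 10, 15, 3, 16]
Key observation: the optimum is the walk 1->2->4->1, with weight (-5) + (-8) + 7 = -6.
Optimal value attained by: walk 1->2->4->1.
Answer: (T^⊗3)[1][1] = -6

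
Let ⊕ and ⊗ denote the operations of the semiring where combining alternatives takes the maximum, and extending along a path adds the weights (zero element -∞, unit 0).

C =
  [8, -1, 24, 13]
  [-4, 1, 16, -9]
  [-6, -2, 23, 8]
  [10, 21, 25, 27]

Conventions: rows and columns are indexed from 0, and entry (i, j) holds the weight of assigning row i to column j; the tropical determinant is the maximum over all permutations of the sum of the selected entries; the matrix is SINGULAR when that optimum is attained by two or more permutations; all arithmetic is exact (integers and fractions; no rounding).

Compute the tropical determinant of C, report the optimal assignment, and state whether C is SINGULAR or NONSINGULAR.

σ = (0, 1, 2, 3): 8 + 1 + 23 + 27 = 59
σ = (0, 1, 3, 2): 8 + 1 + 8 + 25 = 42
σ = (0, 2, 1, 3): 8 + 16 + (-2) + 27 = 49
σ = (0, 2, 3, 1): 8 + 16 + 8 + 21 = 53
σ = (0, 3, 1, 2): 8 + (-9) + (-2) + 25 = 22
σ = (0, 3, 2, 1): 8 + (-9) + 23 + 21 = 43
σ = (1, 0, 2, 3): (-1) + (-4) + 23 + 27 = 45
σ = (1, 0, 3, 2): (-1) + (-4) + 8 + 25 = 28
σ = (1, 2, 0, 3): (-1) + 16 + (-6) + 27 = 36
σ = (1, 2, 3, 0): (-1) + 16 + 8 + 10 = 33
σ = (1, 3, 0, 2): (-1) + (-9) + (-6) + 25 = 9
σ = (1, 3, 2, 0): (-1) + (-9) + 23 + 10 = 23
σ = (2, 0, 1, 3): 24 + (-4) + (-2) + 27 = 45
σ = (2, 0, 3, 1): 24 + (-4) + 8 + 21 = 49
σ = (2, 1, 0, 3): 24 + 1 + (-6) + 27 = 46
σ = (2, 1, 3, 0): 24 + 1 + 8 + 10 = 43
σ = (2, 3, 0, 1): 24 + (-9) + (-6) + 21 = 30
σ = (2, 3, 1, 0): 24 + (-9) + (-2) + 10 = 23
σ = (3, 0, 1, 2): 13 + (-4) + (-2) + 25 = 32
σ = (3, 0, 2, 1): 13 + (-4) + 23 + 21 = 53
σ = (3, 1, 0, 2): 13 + 1 + (-6) + 25 = 33
σ = (3, 1, 2, 0): 13 + 1 + 23 + 10 = 47
σ = (3, 2, 0, 1): 13 + 16 + (-6) + 21 = 44
σ = (3, 2, 1, 0): 13 + 16 + (-2) + 10 = 37
Optimal value attained by: σ = (0, 1, 2, 3).
Answer: det⊕(C) = 59; verdict: NONSINGULAR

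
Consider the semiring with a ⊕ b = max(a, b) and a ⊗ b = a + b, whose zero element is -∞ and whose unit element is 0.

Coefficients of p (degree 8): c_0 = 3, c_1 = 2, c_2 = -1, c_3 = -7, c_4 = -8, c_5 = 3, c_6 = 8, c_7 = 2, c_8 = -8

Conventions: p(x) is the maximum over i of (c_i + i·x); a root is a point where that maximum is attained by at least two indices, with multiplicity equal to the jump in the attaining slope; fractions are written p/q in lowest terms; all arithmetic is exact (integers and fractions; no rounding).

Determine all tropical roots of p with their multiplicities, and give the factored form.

hull edge (i=0, c=3) to (i=6, c=8): slope 5/6, span 6
hull edge (i=6, c=8) to (i=7, c=2): slope -6, span 1
hull edge (i=7, c=2) to (i=8, c=-8): slope -10, span 1
Factored form: p(x) = -8 ⊗ (x ⊕ (-5/6)) ⊗ (x ⊕ (-5/6)) ⊗ (x ⊕ (-5/6)) ⊗ (x ⊕ (-5/6)) ⊗ (x ⊕ (-5/6)) ⊗ (x ⊕ (-5/6)) ⊗ (x ⊕ 6) ⊗ (x ⊕ 10)
Answer: roots = -5/6 (mult 6), 6 (mult 1), 10 (mult 1)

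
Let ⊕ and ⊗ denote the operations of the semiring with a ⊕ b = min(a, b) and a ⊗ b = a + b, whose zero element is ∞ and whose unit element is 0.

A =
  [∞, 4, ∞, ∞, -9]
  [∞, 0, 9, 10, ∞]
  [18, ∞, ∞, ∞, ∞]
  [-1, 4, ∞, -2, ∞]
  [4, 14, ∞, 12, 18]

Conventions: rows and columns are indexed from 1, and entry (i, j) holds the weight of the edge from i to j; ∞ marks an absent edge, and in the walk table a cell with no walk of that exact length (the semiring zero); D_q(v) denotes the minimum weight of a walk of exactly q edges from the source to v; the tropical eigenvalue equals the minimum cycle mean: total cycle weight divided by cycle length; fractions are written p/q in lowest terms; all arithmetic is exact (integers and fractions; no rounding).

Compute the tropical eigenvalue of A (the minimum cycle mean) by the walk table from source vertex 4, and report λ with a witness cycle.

q=0: [∞, ∞, ∞, 0, ∞]
q=1: [-1, 4, ∞, -2, ∞]
q=2: [-3, 2, 13, -4, -10]
q=3: [-6, 0, 11, -6, -12]
q=4: [-8, -2, 9, -8, -15]
q=5: [-11, -4, 7, -10, -17]
Optimal cycle mean attained by: cycle 1->5->1, total (-9) + 4, length 2.
Answer: λ = -5/2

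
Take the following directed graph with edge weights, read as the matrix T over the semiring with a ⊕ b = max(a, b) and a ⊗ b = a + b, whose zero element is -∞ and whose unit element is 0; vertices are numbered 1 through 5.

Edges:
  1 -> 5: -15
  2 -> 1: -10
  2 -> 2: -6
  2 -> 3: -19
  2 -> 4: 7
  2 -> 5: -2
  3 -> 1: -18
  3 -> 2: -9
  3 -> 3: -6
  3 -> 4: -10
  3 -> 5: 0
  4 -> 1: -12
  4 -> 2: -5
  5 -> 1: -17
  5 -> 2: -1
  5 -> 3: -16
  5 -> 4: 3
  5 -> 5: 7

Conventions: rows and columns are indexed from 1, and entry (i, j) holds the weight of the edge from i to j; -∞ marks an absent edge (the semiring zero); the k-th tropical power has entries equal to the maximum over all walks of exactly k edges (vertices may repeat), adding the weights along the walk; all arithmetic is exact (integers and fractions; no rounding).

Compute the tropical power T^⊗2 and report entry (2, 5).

T^⊗2:
  [-32, -16, -31, -12, -8]
  [-5, 2, -18, 1, 5]
  [-17, -1, -12, 3, 7]
  [-15, -11, -24, 2, -7]
  [-9, 6, -9, 10, 14]
Key observation: the optimum is the walk 2->5->5, with weight (-2) + 7 = 5.
Optimal value attained by: walk 2->5->5.
Answer: (T^⊗2)[2][5] = 5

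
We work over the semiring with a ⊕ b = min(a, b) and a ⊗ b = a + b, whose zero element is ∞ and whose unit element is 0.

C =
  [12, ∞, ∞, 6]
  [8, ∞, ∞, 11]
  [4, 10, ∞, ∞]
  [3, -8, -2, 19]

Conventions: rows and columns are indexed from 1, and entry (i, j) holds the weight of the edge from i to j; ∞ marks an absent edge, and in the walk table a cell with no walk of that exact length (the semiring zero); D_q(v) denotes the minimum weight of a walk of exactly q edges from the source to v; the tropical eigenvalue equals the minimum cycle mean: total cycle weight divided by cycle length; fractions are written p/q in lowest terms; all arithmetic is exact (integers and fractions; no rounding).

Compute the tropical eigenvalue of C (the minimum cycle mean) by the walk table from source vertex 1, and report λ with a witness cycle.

q=0: [0, ∞, ∞, ∞]
q=1: [12, ∞, ∞, 6]
q=2: [9, -2, 4, 18]
q=3: [6, 10, 16, 9]
q=4: [12, 1, 7, 12]
Optimal cycle mean attained by: cycle 2->4->2, total 11 + (-8), length 2.
Answer: λ = 3/2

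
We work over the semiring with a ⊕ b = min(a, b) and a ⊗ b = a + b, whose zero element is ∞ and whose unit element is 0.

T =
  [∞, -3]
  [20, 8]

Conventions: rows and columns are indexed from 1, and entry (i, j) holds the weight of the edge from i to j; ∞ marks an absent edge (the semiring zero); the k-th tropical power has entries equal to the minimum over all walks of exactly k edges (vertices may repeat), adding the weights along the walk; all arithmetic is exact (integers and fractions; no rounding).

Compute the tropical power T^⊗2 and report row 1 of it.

T^⊗2:
  [17, 5]
  [28, 16]
Answer: row 1 of T^⊗2 = [17, 5]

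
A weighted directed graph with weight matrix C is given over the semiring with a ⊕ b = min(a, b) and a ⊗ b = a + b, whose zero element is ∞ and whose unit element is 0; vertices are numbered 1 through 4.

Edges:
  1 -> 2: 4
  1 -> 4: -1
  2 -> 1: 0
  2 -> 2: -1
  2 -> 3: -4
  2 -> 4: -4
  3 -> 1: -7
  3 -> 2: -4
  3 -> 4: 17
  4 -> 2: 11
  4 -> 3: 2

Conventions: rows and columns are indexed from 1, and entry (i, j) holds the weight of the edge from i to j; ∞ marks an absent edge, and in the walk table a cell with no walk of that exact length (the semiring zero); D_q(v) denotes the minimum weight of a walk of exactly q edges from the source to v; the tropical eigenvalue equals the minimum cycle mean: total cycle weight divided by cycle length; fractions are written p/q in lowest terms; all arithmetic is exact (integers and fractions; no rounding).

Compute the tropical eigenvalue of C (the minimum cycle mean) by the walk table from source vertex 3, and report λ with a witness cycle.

q=0: [∞, ∞, 0, ∞]
q=1: [-7, -4, ∞, 17]
q=2: [-4, -5, -8, -8]
q=3: [-15, -12, -9, -9]
q=4: [-16, -13, -16, -16]
Optimal cycle mean attained by: cycle 2->3->2, total (-4) + (-4), length 2.
Answer: λ = -4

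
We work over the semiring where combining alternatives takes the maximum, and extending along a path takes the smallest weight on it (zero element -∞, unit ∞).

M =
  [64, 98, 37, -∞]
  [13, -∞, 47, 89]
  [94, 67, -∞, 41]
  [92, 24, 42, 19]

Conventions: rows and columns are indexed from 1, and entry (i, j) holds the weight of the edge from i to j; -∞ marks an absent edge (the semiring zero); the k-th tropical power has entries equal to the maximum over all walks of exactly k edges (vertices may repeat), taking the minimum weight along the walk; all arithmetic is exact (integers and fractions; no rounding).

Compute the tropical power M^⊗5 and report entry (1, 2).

M^⊗2:
  [64, 64, 47, 89]
  [89, 47, 42, 41]
  [64, 94, 47, 67]
  [64, 92, 37, 41]
M^⊗3:
  [89, 64, 47, 64]
  [64, 89, 47, 47]
  [67, 64, 47, 89]
  [64, 64, 47, 89]
M^⊗4:
  [64, 89, 47, 64]
  [64, 64, 47, 89]
  [89, 67, 47, 64]
  [89, 64, 47, 64]
M^⊗5:
  [64, 64, 47, 89]
  [89, 64, 47, 64]
  [64, 89, 47, 67]
  [64, 89, 47, 64]
Key observation: the optimum is the walk 1->1->2->4->1->2, with weight 64 min 98 min 89 min 92 min 98 = 64.
Optimal value attained by: walk 1->1->2->4->1->2.
Answer: (M^⊗5)[1][2] = 64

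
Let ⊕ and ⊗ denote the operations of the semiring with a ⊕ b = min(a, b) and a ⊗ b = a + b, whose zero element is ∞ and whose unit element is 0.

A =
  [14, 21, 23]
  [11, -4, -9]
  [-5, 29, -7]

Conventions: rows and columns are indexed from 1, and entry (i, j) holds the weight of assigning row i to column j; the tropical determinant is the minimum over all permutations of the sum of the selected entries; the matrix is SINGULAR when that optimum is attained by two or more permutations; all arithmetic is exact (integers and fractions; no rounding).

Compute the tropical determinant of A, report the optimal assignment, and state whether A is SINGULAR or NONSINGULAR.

σ = (1, 2, 3): 14 + (-4) + (-7) = 3
σ = (1, 3, 2): 14 + (-9) + 29 = 34
σ = (2, 1, 3): 21 + 11 + (-7) = 25
σ = (2, 3, 1): 21 + (-9) + (-5) = 7
σ = (3, 1, 2): 23 + 11 + 29 = 63
σ = (3, 2, 1): 23 + (-4) + (-5) = 14
Optimal value attained by: σ = (1, 2, 3).
Answer: det⊕(A) = 3; verdict: NONSINGULAR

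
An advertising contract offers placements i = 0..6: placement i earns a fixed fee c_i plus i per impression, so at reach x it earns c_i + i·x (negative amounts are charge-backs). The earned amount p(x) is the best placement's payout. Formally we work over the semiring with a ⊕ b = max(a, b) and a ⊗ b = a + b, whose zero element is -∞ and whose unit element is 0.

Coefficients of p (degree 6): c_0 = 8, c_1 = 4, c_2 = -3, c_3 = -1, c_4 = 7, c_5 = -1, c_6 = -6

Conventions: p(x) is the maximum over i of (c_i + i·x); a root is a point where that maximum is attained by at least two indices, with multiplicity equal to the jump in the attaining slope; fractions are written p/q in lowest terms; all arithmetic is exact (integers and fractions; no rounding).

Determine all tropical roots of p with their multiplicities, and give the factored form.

hull edge (i=0, c=8) to (i=4, c=7): slope -1/4, span 4
hull edge (i=4, c=7) to (i=6, c=-6): slope -13/2, span 2
Factored form: p(x) = -6 ⊗ (x ⊕ 1/4) ⊗ (x ⊕ 1/4) ⊗ (x ⊕ 1/4) ⊗ (x ⊕ 1/4) ⊗ (x ⊕ 13/2) ⊗ (x ⊕ 13/2)
Answer: roots = 1/4 (mult 4), 13/2 (mult 2)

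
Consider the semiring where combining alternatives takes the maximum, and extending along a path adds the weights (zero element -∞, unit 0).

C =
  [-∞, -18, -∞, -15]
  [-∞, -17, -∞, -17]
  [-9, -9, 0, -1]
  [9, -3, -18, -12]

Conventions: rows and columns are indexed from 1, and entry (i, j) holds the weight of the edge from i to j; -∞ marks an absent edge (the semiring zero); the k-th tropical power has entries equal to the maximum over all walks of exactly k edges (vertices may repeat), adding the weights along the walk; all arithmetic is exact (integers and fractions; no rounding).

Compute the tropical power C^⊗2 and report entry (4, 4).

C^⊗2:
  [-6, -18, -33, -27]
  [-8, -20, -35, -29]
  [8, -4, 0, -1]
  [-3, -9, -18, -6]
Key observation: the optimum is the walk 4->1->4, with weight 9 + (-15) = -6.
Optimal value attained by: walk 4->1->4.
Answer: (C^⊗2)[4][4] = -6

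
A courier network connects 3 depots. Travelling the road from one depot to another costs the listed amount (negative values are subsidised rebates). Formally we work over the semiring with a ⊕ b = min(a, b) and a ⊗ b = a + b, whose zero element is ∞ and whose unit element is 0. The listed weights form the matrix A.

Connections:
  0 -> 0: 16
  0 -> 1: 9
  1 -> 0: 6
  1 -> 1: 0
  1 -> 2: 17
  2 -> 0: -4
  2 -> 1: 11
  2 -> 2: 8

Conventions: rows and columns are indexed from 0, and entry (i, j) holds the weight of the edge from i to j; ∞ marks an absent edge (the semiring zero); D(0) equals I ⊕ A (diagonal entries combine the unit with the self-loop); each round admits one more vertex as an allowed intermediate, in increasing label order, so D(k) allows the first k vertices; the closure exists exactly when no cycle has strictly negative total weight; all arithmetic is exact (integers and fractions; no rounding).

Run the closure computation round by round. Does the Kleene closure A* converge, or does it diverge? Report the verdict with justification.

D(0):
  [0, 9, ∞]
  [6, 0, 17]
  [-4, 11, 0]
D(1):
  [0, 9, ∞]
  [6, 0, 17]
  [-4, 5, 0]
D(2):
  [0, 9, 26]
  [6, 0, 17]
  [-4, 5, 0]
D(3):
  [0, 9, 26]
  [6, 0, 17]
  [-4, 5, 0]
Key observation: every diagonal entry stays at the unit through all rounds, so no improving cycle exists.
Answer: CONVERGES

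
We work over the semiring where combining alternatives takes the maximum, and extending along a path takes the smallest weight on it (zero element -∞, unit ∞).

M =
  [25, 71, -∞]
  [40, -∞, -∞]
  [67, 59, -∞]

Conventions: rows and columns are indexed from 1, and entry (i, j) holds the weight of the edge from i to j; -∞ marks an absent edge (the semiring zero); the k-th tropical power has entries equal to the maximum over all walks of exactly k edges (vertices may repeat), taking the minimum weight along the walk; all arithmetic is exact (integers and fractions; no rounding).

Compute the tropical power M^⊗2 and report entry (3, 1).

M^⊗2:
  [40, 25, -∞]
  [25, 40, -∞]
  [40, 67, -∞]
Key observation: the optimum is the walk 3->2->1, with weight 59 min 40 = 40.
Optimal value attained by: walk 3->2->1.
Answer: (M^⊗2)[3][1] = 40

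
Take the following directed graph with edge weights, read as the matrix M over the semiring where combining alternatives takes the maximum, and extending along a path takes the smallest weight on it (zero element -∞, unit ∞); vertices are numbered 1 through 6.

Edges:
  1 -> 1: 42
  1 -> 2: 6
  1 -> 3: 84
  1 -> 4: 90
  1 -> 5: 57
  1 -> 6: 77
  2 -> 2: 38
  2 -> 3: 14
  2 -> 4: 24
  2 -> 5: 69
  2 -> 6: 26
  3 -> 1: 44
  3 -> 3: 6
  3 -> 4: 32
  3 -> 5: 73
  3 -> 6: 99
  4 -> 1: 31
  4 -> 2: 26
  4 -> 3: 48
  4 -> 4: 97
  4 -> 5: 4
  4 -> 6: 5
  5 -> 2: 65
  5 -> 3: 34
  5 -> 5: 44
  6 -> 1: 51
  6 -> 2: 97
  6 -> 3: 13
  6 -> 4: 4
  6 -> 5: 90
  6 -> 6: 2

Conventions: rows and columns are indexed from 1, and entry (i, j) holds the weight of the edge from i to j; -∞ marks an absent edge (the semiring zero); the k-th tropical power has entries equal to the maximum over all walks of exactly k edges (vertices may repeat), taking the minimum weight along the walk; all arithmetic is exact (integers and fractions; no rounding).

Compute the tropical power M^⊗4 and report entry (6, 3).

M^⊗2:
  [51, 77, 48, 90, 77, 84]
  [26, 65, 34, 24, 44, 26]
  [51, 97, 44, 44, 90, 44]
  [44, 26, 48, 97, 48, 48]
  [34, 44, 34, 32, 65, 34]
  [42, 65, 51, 51, 69, 51]
M^⊗3:
  [51, 84, 51, 90, 84, 51]
  [34, 44, 34, 32, 65, 34]
  [44, 65, 51, 51, 69, 51]
  [48, 48, 48, 97, 48, 48]
  [34, 65, 34, 34, 44, 34]
  [51, 65, 48, 51, 65, 51]
M^⊗4:
  [51, 65, 51, 90, 69, 51]
  [34, 65, 34, 34, 44, 34]
  [51, 65, 48, 51, 65, 51]
  [48, 48, 48, 97, 48, 48]
  [34, 44, 34, 34, 65, 34]
  [51, 65, 51, 51, 65, 51]
Key observation: the optimum is the walk 6->1->6->1->3, with weight 51 min 77 min 51 min 84 = 51.
Optimal value attained by: walk 6->1->6->1->3.
Answer: (M^⊗4)[6][3] = 51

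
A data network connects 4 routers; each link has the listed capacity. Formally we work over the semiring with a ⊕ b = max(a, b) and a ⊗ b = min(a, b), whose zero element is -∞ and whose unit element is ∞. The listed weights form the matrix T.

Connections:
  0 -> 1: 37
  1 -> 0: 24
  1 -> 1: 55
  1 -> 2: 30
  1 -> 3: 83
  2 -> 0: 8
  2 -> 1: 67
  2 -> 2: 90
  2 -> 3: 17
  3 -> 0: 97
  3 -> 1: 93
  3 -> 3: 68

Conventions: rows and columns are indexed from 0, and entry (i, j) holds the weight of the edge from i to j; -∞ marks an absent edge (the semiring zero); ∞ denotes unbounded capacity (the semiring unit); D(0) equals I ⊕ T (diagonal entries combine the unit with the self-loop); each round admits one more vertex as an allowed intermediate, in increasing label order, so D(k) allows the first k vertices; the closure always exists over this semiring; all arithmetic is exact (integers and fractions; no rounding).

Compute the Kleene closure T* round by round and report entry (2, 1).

D(0):
  [∞, 37, -∞, -∞]
  [24, ∞, 30, 83]
  [8, 67, ∞, 17]
  [97, 93, -∞, ∞]
D(1):
  [∞, 37, -∞, -∞]
  [24, ∞, 30, 83]
  [8, 67, ∞, 17]
  [97, 93, -∞, ∞]
D(2):
  [∞, 37, 30, 37]
  [24, ∞, 30, 83]
  [24, 67, ∞, 67]
  [97, 93, 30, ∞]
D(3):
  [∞, 37, 30, 37]
  [24, ∞, 30, 83]
  [24, 67, ∞, 67]
  [97, 93, 30, ∞]
D(4):
  [∞, 37, 30, 37]
  [83, ∞, 30, 83]
  [67, 67, ∞, 67]
  [97, 93, 30, ∞]
Answer: T*[2][1] = 67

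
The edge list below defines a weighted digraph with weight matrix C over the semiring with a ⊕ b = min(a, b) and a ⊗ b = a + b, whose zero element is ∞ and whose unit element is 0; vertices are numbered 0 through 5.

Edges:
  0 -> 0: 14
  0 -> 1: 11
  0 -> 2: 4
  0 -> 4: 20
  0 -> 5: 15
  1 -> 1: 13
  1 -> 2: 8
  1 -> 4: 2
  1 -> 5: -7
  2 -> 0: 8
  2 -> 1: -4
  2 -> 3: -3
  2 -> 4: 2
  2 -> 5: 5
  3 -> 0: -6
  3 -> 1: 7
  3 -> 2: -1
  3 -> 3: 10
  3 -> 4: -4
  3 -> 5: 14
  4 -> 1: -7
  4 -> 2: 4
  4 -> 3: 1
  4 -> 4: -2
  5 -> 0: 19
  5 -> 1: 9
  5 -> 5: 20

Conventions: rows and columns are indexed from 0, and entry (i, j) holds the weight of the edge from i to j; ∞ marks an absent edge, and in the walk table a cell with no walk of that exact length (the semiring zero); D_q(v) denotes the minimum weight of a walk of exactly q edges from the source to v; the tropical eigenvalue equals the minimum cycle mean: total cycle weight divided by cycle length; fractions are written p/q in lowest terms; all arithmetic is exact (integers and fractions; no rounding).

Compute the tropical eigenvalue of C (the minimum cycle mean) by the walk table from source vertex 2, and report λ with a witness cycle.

q=0: [∞, ∞, 0, ∞, ∞, ∞]
q=1: [8, -4, ∞, -3, 2, 5]
q=2: [-9, -5, -4, 3, -7, -11]
q=3: [-3, -14, -5, -7, -9, -12]
q=4: [-13, -16, -8, -8, -12, -21]
q=5: [-14, -19, -9, -11, -14, -23]
q=6: [-17, -21, -12, -13, -17, -26]
Optimal cycle mean attained by: cycle 1->4->1, total 2 + (-7), length 2.
Answer: λ = -5/2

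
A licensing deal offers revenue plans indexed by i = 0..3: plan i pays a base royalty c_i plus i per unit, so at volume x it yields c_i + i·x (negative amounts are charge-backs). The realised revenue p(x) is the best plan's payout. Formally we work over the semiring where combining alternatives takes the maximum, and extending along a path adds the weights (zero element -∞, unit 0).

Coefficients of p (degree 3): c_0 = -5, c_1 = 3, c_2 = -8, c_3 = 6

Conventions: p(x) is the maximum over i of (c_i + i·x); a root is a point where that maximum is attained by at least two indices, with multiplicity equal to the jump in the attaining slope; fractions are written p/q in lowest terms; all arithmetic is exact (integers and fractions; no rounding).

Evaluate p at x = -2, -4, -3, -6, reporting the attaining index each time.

p(-2) = max(-5+0·(-2)=-5, 3+1·(-2)=1, -8+2·(-2)=-12, 6+3·(-2)=0) = 1 (attained by i=1)
p(-4) = max(-5+0·(-4)=-5, 3+1·(-4)=-1, -8+2·(-4)=-16, 6+3·(-4)=-6) = -1 (attained by i=1)
p(-3) = max(-5+0·(-3)=-5, 3+1·(-3)=0, -8+2·(-3)=-14, 6+3·(-3)=-3) = 0 (attained by i=1)
p(-6) = max(-5+0·(-6)=-5, 3+1·(-6)=-3, -8+2·(-6)=-20, 6+3·(-6)=-12) = -3 (attained by i=1)
Answer: p(-2) = 1; p(-4) = -1; p(-3) = 0; p(-6) = -3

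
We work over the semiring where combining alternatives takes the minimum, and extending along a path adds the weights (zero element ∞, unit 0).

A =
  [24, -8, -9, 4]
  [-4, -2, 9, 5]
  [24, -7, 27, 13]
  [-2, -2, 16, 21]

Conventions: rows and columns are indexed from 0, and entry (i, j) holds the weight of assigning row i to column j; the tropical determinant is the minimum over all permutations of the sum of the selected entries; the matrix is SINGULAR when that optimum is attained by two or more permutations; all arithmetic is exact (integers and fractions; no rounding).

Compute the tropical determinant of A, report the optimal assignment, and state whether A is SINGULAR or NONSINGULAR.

σ = (0, 1, 2, 3): 24 + (-2) + 27 + 21 = 70
σ = (0, 1, 3, 2): 24 + (-2) + 13 + 16 = 51
σ = (0, 2, 1, 3): 24 + 9 + (-7) + 21 = 47
σ = (0, 2, 3, 1): 24 + 9 + 13 + (-2) = 44
σ = (0, 3, 1, 2): 24 + 5 + (-7) + 16 = 38
σ = (0, 3, 2, 1): 24 + 5 + 27 + (-2) = 54
σ = (1, 0, 2, 3): (-8) + (-4) + 27 + 21 = 36
σ = (1, 0, 3, 2): (-8) + (-4) + 13 + 16 = 17
σ = (1, 2, 0, 3): (-8) + 9 + 24 + 21 = 46
σ = (1, 2, 3, 0): (-8) + 9 + 13 + (-2) = 12
σ = (1, 3, 0, 2): (-8) + 5 + 24 + 16 = 37
σ = (1, 3, 2, 0): (-8) + 5 + 27 + (-2) = 22
σ = (2, 0, 1, 3): (-9) + (-4) + (-7) + 21 = 1
σ = (2, 0, 3, 1): (-9) + (-4) + 13 + (-2) = -2
σ = (2, 1, 0, 3): (-9) + (-2) + 24 + 21 = 34
σ = (2, 1, 3, 0): (-9) + (-2) + 13 + (-2) = 0
σ = (2, 3, 0, 1): (-9) + 5 + 24 + (-2) = 18
σ = (2, 3, 1, 0): (-9) + 5 + (-7) + (-2) = -13
σ = (3, 0, 1, 2): 4 + (-4) + (-7) + 16 = 9
σ = (3, 0, 2, 1): 4 + (-4) + 27 + (-2) = 25
σ = (3, 1, 0, 2): 4 + (-2) + 24 + 16 = 42
σ = (3, 1, 2, 0): 4 + (-2) + 27 + (-2) = 27
σ = (3, 2, 0, 1): 4 + 9 + 24 + (-2) = 35
σ = (3, 2, 1, 0): 4 + 9 + (-7) + (-2) = 4
Optimal value attained by: σ = (2, 3, 1, 0).
Answer: det⊕(A) = -13; verdict: NONSINGULAR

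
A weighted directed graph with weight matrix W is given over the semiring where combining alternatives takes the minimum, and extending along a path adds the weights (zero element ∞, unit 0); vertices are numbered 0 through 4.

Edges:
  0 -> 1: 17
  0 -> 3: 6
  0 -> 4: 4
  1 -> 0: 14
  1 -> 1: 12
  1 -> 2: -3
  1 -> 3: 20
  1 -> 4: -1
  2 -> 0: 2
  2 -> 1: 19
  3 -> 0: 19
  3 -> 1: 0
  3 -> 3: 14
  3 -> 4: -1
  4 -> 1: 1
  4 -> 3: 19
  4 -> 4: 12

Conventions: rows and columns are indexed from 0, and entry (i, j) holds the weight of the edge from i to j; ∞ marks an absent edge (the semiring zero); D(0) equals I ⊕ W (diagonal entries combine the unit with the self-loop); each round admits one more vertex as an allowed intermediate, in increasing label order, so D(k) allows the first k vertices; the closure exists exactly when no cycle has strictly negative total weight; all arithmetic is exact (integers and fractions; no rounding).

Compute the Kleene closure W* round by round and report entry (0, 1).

D(0):
  [0, 17, ∞, 6, 4]
  [14, 0, -3, 20, -1]
  [2, 19, 0, ∞, ∞]
  [19, 0, ∞, 0, -1]
  [∞, 1, ∞, 19, 0]
D(1):
  [0, 17, ∞, 6, 4]
  [14, 0, -3, 20, -1]
  [2, 19, 0, 8, 6]
  [19, 0, ∞, 0, -1]
  [∞, 1, ∞, 19, 0]
D(2):
  [0, 17, 14, 6, 4]
  [14, 0, -3, 20, -1]
  [2, 19, 0, 8, 6]
  [14, 0, -3, 0, -1]
  [15, 1, -2, 19, 0]
D(3):
  [0, 17, 14, 6, 4]
  [-1, 0, -3, 5, -1]
  [2, 19, 0, 8, 6]
  [-1, 0, -3, 0, -1]
  [0, 1, -2, 6, 0]
D(4):
  [0, 6, 3, 6, 4]
  [-1, 0, -3, 5, -1]
  [2, 8, 0, 8, 6]
  [-1, 0, -3, 0, -1]
  [0, 1, -2, 6, 0]
D(5):
  [0, 5, 2, 6, 4]
  [-1, 0, -3, 5, -1]
  [2, 7, 0, 8, 6]
  [-1, 0, -3, 0, -1]
  [0, 1, -2, 6, 0]
Answer: W*[0][1] = 5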